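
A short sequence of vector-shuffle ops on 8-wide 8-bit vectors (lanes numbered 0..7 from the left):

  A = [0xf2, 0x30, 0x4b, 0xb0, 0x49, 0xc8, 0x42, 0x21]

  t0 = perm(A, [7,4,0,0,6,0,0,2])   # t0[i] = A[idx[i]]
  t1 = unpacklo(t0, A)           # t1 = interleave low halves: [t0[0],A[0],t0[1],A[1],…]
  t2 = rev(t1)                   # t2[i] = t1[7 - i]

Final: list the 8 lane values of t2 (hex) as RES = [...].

  t0: 21 49 f2 f2 42 f2 f2 4b
  t1: 21 f2 49 30 f2 4b f2 b0
  t2: b0 f2 4b f2 30 49 f2 21

RES = [ 0xb0  0xf2  0x4b  0xf2  0x30  0x49  0xf2  0x21 ]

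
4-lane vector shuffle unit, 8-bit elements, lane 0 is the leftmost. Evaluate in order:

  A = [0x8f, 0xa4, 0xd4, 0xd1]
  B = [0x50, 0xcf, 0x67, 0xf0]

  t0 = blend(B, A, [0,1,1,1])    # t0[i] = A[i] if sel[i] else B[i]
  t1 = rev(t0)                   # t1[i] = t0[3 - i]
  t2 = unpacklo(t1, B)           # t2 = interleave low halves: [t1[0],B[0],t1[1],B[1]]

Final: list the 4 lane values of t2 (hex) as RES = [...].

RES = [ 0xd1  0x50  0xd4  0xcf ]

t0 = [0x50, 0xa4, 0xd4, 0xd1]
t1 = [0xd1, 0xd4, 0xa4, 0x50]
t2 = [0xd1, 0x50, 0xd4, 0xcf]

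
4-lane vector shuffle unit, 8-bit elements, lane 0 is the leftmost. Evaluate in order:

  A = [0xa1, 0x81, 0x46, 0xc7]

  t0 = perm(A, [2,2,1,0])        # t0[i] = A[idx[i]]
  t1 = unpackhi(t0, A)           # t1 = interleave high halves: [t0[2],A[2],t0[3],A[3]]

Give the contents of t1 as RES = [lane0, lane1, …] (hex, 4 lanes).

RES = [ 0x81  0x46  0xa1  0xc7 ]

  t0: 46 46 81 a1
  t1: 81 46 a1 c7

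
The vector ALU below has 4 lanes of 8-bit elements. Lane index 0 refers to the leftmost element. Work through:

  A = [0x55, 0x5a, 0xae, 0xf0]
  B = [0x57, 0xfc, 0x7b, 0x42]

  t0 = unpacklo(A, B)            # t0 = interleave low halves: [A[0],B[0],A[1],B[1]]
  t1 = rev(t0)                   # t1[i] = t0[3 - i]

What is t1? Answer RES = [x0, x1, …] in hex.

  t0: 55 57 5a fc
  t1: fc 5a 57 55

RES = [ 0xfc  0x5a  0x57  0x55 ]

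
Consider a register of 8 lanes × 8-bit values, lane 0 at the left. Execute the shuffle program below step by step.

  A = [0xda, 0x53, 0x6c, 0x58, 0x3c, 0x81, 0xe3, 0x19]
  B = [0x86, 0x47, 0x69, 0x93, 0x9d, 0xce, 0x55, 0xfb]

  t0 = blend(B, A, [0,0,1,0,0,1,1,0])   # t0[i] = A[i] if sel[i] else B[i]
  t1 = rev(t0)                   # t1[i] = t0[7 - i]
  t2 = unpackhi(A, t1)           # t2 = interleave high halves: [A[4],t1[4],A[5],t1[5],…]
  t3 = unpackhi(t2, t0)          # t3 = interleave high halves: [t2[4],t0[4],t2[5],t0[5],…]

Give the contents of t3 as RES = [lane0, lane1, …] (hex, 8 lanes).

t0 = [0x86, 0x47, 0x6c, 0x93, 0x9d, 0x81, 0xe3, 0xfb]
t1 = [0xfb, 0xe3, 0x81, 0x9d, 0x93, 0x6c, 0x47, 0x86]
t2 = [0x3c, 0x93, 0x81, 0x6c, 0xe3, 0x47, 0x19, 0x86]
t3 = [0xe3, 0x9d, 0x47, 0x81, 0x19, 0xe3, 0x86, 0xfb]

RES = [ 0xe3  0x9d  0x47  0x81  0x19  0xe3  0x86  0xfb ]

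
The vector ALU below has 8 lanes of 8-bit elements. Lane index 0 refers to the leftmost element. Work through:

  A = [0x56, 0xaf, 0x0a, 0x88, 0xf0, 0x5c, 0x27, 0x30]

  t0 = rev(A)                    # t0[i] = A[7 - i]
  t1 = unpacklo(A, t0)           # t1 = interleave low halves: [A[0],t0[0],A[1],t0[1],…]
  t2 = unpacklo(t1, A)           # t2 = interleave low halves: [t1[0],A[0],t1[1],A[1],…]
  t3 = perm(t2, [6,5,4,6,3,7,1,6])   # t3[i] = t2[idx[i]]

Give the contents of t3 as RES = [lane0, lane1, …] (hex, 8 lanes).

RES = [0x27, 0x0a, 0xaf, 0x27, 0xaf, 0x88, 0x56, 0x27]

t0 = [0x30, 0x27, 0x5c, 0xf0, 0x88, 0x0a, 0xaf, 0x56]
t1 = [0x56, 0x30, 0xaf, 0x27, 0x0a, 0x5c, 0x88, 0xf0]
t2 = [0x56, 0x56, 0x30, 0xaf, 0xaf, 0x0a, 0x27, 0x88]
t3 = [0x27, 0x0a, 0xaf, 0x27, 0xaf, 0x88, 0x56, 0x27]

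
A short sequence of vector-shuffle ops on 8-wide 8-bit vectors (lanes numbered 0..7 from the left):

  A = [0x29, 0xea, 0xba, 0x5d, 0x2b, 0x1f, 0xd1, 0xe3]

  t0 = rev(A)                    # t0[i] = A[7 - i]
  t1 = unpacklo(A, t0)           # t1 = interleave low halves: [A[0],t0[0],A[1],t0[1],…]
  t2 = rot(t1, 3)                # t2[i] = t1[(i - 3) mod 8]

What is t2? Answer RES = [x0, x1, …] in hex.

RES = [ 0x1f  0x5d  0x2b  0x29  0xe3  0xea  0xd1  0xba ]

t0 = [0xe3, 0xd1, 0x1f, 0x2b, 0x5d, 0xba, 0xea, 0x29]
t1 = [0x29, 0xe3, 0xea, 0xd1, 0xba, 0x1f, 0x5d, 0x2b]
t2 = [0x1f, 0x5d, 0x2b, 0x29, 0xe3, 0xea, 0xd1, 0xba]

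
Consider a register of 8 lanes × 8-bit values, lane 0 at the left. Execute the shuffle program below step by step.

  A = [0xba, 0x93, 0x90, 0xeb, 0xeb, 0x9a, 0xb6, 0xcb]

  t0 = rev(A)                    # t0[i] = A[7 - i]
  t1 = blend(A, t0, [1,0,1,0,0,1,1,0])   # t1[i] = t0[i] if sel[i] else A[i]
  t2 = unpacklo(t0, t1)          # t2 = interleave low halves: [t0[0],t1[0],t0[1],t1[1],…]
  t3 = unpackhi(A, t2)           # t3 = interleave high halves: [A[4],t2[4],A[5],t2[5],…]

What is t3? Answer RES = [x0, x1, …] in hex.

t0 = [0xcb, 0xb6, 0x9a, 0xeb, 0xeb, 0x90, 0x93, 0xba]
t1 = [0xcb, 0x93, 0x9a, 0xeb, 0xeb, 0x90, 0x93, 0xcb]
t2 = [0xcb, 0xcb, 0xb6, 0x93, 0x9a, 0x9a, 0xeb, 0xeb]
t3 = [0xeb, 0x9a, 0x9a, 0x9a, 0xb6, 0xeb, 0xcb, 0xeb]

RES = [0xeb, 0x9a, 0x9a, 0x9a, 0xb6, 0xeb, 0xcb, 0xeb]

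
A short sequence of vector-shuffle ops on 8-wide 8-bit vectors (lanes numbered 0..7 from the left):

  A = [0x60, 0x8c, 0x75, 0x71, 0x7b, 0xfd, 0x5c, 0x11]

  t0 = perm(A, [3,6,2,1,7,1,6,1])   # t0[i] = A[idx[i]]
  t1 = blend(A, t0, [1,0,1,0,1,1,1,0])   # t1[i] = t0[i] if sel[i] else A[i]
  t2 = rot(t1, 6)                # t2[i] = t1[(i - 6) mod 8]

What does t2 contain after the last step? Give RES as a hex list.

RES = [0x75, 0x71, 0x11, 0x8c, 0x5c, 0x11, 0x71, 0x8c]

t0 = [0x71, 0x5c, 0x75, 0x8c, 0x11, 0x8c, 0x5c, 0x8c]
t1 = [0x71, 0x8c, 0x75, 0x71, 0x11, 0x8c, 0x5c, 0x11]
t2 = [0x75, 0x71, 0x11, 0x8c, 0x5c, 0x11, 0x71, 0x8c]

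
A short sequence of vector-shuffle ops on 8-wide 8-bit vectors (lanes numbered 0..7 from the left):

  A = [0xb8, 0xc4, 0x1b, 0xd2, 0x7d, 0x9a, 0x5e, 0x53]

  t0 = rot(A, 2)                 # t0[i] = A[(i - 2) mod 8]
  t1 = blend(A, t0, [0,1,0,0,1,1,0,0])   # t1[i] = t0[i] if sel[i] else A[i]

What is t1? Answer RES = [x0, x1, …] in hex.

t0 = [0x5e, 0x53, 0xb8, 0xc4, 0x1b, 0xd2, 0x7d, 0x9a]
t1 = [0xb8, 0x53, 0x1b, 0xd2, 0x1b, 0xd2, 0x5e, 0x53]

RES = [ 0xb8  0x53  0x1b  0xd2  0x1b  0xd2  0x5e  0x53 ]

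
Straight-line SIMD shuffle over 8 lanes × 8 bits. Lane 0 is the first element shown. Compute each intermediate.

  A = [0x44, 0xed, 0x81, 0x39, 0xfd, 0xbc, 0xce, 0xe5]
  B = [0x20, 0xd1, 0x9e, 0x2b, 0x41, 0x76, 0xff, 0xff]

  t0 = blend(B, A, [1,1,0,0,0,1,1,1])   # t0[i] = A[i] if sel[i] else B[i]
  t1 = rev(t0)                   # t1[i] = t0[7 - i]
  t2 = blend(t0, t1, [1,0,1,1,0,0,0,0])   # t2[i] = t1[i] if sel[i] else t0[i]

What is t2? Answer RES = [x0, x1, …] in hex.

  t0: 44 ed 9e 2b 41 bc ce e5
  t1: e5 ce bc 41 2b 9e ed 44
  t2: e5 ed bc 41 41 bc ce e5

RES = [ 0xe5  0xed  0xbc  0x41  0x41  0xbc  0xce  0xe5 ]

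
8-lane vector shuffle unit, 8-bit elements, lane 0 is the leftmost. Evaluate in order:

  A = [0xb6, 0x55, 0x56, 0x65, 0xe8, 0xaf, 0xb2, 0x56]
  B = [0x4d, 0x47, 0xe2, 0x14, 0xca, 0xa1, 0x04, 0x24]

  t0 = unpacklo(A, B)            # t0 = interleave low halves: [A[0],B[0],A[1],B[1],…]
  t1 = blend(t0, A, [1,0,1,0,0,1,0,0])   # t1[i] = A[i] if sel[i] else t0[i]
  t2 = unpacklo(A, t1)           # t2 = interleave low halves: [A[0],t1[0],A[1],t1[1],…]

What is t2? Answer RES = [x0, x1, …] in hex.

t0 = [0xb6, 0x4d, 0x55, 0x47, 0x56, 0xe2, 0x65, 0x14]
t1 = [0xb6, 0x4d, 0x56, 0x47, 0x56, 0xaf, 0x65, 0x14]
t2 = [0xb6, 0xb6, 0x55, 0x4d, 0x56, 0x56, 0x65, 0x47]

RES = [ 0xb6  0xb6  0x55  0x4d  0x56  0x56  0x65  0x47 ]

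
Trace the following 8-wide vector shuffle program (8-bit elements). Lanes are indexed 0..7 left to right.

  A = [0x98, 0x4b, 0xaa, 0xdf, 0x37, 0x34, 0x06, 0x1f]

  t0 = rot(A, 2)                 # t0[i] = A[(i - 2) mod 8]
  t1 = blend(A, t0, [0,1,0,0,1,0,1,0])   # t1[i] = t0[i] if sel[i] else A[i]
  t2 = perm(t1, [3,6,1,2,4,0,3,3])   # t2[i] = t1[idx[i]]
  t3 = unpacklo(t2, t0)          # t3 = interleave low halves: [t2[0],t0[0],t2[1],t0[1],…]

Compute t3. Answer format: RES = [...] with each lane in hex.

RES = [0xdf, 0x06, 0x37, 0x1f, 0x1f, 0x98, 0xaa, 0x4b]

→ t0 |06|1f|98|4b|aa|df|37|34|
→ t1 |98|1f|aa|df|aa|34|37|1f|
→ t2 |df|37|1f|aa|aa|98|df|df|
→ t3 |df|06|37|1f|1f|98|aa|4b|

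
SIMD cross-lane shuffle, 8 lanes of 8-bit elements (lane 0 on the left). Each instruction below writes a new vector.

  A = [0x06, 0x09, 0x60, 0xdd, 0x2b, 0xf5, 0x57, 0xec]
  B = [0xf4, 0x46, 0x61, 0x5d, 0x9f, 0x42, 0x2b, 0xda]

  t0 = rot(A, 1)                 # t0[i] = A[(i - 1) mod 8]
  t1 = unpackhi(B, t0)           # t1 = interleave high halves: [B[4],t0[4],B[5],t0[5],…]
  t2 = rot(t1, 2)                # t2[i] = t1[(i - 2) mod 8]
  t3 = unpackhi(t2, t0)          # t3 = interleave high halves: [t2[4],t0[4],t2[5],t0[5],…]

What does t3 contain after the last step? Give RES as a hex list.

t0 = [0xec, 0x06, 0x09, 0x60, 0xdd, 0x2b, 0xf5, 0x57]
t1 = [0x9f, 0xdd, 0x42, 0x2b, 0x2b, 0xf5, 0xda, 0x57]
t2 = [0xda, 0x57, 0x9f, 0xdd, 0x42, 0x2b, 0x2b, 0xf5]
t3 = [0x42, 0xdd, 0x2b, 0x2b, 0x2b, 0xf5, 0xf5, 0x57]

RES = [ 0x42  0xdd  0x2b  0x2b  0x2b  0xf5  0xf5  0x57 ]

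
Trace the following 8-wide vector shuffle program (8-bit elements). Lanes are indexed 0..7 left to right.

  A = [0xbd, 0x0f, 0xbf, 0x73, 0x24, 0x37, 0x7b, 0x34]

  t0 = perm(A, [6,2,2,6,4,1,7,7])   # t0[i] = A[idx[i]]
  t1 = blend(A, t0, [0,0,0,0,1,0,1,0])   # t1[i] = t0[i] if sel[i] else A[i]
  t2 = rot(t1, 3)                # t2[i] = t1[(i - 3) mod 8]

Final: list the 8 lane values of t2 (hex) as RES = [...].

RES = [ 0x37  0x34  0x34  0xbd  0x0f  0xbf  0x73  0x24 ]

→ t0 |7b|bf|bf|7b|24|0f|34|34|
→ t1 |bd|0f|bf|73|24|37|34|34|
→ t2 |37|34|34|bd|0f|bf|73|24|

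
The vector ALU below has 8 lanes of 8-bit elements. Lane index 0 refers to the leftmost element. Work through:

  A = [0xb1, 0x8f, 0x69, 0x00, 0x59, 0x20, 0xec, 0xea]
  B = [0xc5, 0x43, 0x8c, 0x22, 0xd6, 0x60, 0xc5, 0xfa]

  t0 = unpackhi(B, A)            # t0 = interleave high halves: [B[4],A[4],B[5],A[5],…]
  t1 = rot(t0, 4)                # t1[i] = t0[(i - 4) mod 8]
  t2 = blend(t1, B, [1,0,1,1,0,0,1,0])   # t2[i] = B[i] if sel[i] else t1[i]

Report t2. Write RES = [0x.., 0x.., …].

RES = [ 0xc5  0xec  0x8c  0x22  0xd6  0x59  0xc5  0x20 ]

→ t0 |d6|59|60|20|c5|ec|fa|ea|
→ t1 |c5|ec|fa|ea|d6|59|60|20|
→ t2 |c5|ec|8c|22|d6|59|c5|20|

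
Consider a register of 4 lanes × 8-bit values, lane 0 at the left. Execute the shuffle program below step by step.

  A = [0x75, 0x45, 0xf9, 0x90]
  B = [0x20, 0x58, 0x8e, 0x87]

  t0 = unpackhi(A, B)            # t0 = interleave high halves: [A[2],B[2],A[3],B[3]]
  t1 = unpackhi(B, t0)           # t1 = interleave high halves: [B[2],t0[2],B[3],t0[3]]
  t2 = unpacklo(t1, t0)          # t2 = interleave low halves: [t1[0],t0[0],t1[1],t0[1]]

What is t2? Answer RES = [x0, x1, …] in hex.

RES = [0x8e, 0xf9, 0x90, 0x8e]

t0 = [0xf9, 0x8e, 0x90, 0x87]
t1 = [0x8e, 0x90, 0x87, 0x87]
t2 = [0x8e, 0xf9, 0x90, 0x8e]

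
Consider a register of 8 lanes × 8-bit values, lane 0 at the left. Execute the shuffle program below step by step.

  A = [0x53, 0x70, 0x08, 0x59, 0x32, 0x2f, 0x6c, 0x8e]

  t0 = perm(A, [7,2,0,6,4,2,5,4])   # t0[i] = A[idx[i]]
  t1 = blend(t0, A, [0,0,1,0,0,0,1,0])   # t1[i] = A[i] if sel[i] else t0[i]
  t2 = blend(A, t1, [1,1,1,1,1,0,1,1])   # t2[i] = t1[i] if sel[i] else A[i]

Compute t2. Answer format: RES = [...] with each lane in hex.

  t0: 8e 08 53 6c 32 08 2f 32
  t1: 8e 08 08 6c 32 08 6c 32
  t2: 8e 08 08 6c 32 2f 6c 32

RES = [0x8e, 0x08, 0x08, 0x6c, 0x32, 0x2f, 0x6c, 0x32]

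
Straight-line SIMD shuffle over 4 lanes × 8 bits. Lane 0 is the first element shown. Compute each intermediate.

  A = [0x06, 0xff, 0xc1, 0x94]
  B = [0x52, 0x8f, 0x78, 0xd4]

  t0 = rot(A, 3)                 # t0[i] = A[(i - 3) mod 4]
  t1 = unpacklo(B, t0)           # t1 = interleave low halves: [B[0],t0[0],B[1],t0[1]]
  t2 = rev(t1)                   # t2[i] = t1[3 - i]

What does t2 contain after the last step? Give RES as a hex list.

t0 = [0xff, 0xc1, 0x94, 0x06]
t1 = [0x52, 0xff, 0x8f, 0xc1]
t2 = [0xc1, 0x8f, 0xff, 0x52]

RES = [ 0xc1  0x8f  0xff  0x52 ]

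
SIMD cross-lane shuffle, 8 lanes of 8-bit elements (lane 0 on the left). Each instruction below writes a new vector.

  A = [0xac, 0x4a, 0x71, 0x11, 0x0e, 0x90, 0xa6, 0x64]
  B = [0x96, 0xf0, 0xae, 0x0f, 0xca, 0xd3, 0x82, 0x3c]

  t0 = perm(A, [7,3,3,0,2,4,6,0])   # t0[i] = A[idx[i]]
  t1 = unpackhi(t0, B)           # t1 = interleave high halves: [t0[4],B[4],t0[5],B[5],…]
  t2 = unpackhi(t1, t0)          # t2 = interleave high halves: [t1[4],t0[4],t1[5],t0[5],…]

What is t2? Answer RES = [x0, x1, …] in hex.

  t0: 64 11 11 ac 71 0e a6 ac
  t1: 71 ca 0e d3 a6 82 ac 3c
  t2: a6 71 82 0e ac a6 3c ac

RES = [ 0xa6  0x71  0x82  0x0e  0xac  0xa6  0x3c  0xac ]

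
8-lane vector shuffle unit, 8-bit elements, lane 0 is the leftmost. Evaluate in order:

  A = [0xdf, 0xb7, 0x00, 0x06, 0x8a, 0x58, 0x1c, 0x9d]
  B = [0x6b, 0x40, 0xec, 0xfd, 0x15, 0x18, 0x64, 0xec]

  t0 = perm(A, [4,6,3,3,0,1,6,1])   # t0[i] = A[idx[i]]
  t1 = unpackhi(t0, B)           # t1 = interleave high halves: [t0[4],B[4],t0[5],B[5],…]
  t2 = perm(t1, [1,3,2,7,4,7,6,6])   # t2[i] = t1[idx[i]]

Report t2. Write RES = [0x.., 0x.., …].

t0 = [0x8a, 0x1c, 0x06, 0x06, 0xdf, 0xb7, 0x1c, 0xb7]
t1 = [0xdf, 0x15, 0xb7, 0x18, 0x1c, 0x64, 0xb7, 0xec]
t2 = [0x15, 0x18, 0xb7, 0xec, 0x1c, 0xec, 0xb7, 0xb7]

RES = [0x15, 0x18, 0xb7, 0xec, 0x1c, 0xec, 0xb7, 0xb7]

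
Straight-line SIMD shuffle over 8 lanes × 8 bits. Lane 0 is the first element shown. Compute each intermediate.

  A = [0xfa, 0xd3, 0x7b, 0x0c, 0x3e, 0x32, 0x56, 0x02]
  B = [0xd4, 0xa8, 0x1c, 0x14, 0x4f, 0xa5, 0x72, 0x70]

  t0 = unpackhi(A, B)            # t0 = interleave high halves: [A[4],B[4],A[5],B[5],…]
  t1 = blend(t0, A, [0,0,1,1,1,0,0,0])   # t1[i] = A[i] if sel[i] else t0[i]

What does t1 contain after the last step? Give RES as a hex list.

→ t0 |3e|4f|32|a5|56|72|02|70|
→ t1 |3e|4f|7b|0c|3e|72|02|70|

RES = [0x3e, 0x4f, 0x7b, 0x0c, 0x3e, 0x72, 0x02, 0x70]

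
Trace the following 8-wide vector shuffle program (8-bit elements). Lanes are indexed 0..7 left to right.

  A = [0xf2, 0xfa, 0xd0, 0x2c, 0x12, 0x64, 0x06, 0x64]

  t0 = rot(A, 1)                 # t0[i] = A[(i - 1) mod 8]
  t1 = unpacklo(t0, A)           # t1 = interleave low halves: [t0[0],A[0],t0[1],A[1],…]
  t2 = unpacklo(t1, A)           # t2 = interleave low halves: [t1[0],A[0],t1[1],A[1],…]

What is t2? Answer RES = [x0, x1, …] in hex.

  t0: 64 f2 fa d0 2c 12 64 06
  t1: 64 f2 f2 fa fa d0 d0 2c
  t2: 64 f2 f2 fa f2 d0 fa 2c

RES = [ 0x64  0xf2  0xf2  0xfa  0xf2  0xd0  0xfa  0x2c ]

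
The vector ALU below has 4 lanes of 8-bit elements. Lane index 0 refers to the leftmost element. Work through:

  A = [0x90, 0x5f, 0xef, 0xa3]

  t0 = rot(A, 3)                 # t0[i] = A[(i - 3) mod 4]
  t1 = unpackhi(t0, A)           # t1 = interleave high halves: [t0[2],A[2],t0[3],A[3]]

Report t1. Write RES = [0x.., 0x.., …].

t0 = [0x5f, 0xef, 0xa3, 0x90]
t1 = [0xa3, 0xef, 0x90, 0xa3]

RES = [0xa3, 0xef, 0x90, 0xa3]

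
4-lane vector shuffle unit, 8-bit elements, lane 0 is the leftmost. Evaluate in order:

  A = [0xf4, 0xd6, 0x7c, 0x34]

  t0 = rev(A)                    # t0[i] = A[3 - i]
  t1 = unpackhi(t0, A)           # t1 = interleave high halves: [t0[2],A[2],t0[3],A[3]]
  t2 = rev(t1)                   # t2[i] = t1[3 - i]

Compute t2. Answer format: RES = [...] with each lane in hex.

  t0: 34 7c d6 f4
  t1: d6 7c f4 34
  t2: 34 f4 7c d6

RES = [ 0x34  0xf4  0x7c  0xd6 ]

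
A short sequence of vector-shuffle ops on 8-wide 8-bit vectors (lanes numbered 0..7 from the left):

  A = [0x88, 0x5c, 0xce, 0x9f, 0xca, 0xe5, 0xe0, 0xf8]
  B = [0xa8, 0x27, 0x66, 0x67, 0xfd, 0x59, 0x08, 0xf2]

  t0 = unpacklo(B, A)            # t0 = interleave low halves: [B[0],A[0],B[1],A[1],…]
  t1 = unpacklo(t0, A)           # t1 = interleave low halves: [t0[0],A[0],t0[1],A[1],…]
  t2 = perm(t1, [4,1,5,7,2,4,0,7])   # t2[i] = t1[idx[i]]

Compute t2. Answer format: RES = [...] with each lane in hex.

  t0: a8 88 27 5c 66 ce 67 9f
  t1: a8 88 88 5c 27 ce 5c 9f
  t2: 27 88 ce 9f 88 27 a8 9f

RES = [0x27, 0x88, 0xce, 0x9f, 0x88, 0x27, 0xa8, 0x9f]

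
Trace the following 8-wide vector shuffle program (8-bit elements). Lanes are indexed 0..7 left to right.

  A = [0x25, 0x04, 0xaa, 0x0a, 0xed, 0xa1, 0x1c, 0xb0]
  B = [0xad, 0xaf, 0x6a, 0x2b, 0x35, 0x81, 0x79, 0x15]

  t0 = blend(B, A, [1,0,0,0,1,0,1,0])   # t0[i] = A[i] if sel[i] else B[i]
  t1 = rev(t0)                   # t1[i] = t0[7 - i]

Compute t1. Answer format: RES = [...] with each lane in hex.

RES = [ 0x15  0x1c  0x81  0xed  0x2b  0x6a  0xaf  0x25 ]

→ t0 |25|af|6a|2b|ed|81|1c|15|
→ t1 |15|1c|81|ed|2b|6a|af|25|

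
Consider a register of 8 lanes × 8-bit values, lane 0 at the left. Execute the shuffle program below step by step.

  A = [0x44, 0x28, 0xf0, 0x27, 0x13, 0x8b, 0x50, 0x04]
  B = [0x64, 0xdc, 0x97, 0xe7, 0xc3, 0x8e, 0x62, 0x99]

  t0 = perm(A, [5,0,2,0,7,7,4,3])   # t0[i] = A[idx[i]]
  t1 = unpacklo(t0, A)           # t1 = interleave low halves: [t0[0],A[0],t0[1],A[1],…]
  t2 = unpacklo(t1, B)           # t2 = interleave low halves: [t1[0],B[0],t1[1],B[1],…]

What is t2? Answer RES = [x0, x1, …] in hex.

RES = [ 0x8b  0x64  0x44  0xdc  0x44  0x97  0x28  0xe7 ]

→ t0 |8b|44|f0|44|04|04|13|27|
→ t1 |8b|44|44|28|f0|f0|44|27|
→ t2 |8b|64|44|dc|44|97|28|e7|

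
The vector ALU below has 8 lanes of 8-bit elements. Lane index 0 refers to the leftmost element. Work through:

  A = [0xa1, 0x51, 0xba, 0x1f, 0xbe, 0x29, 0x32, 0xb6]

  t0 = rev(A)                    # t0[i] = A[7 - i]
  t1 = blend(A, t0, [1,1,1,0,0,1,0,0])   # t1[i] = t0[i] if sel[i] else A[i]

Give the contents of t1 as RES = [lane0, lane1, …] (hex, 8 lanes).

RES = [ 0xb6  0x32  0x29  0x1f  0xbe  0xba  0x32  0xb6 ]

→ t0 |b6|32|29|be|1f|ba|51|a1|
→ t1 |b6|32|29|1f|be|ba|32|b6|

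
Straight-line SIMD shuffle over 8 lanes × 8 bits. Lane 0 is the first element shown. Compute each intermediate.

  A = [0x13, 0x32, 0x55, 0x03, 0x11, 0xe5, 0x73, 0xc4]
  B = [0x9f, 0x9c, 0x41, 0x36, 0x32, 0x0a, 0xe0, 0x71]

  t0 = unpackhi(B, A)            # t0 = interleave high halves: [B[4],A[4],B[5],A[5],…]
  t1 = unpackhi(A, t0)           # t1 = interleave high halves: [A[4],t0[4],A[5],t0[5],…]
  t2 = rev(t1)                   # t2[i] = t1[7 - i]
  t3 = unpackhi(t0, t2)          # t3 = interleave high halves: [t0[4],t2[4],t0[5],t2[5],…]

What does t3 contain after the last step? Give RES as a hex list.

RES = [0xe0, 0x73, 0x73, 0xe5, 0x71, 0xe0, 0xc4, 0x11]

  t0: 32 11 0a e5 e0 73 71 c4
  t1: 11 e0 e5 73 73 71 c4 c4
  t2: c4 c4 71 73 73 e5 e0 11
  t3: e0 73 73 e5 71 e0 c4 11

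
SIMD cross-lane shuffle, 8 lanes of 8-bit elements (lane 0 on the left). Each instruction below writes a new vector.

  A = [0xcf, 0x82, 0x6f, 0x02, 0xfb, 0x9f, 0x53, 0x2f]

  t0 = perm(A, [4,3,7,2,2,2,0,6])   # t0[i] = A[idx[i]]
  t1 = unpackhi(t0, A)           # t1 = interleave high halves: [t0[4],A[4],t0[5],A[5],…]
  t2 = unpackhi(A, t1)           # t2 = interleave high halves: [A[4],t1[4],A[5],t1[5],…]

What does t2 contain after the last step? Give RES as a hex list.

RES = [ 0xfb  0xcf  0x9f  0x53  0x53  0x53  0x2f  0x2f ]

t0 = [0xfb, 0x02, 0x2f, 0x6f, 0x6f, 0x6f, 0xcf, 0x53]
t1 = [0x6f, 0xfb, 0x6f, 0x9f, 0xcf, 0x53, 0x53, 0x2f]
t2 = [0xfb, 0xcf, 0x9f, 0x53, 0x53, 0x53, 0x2f, 0x2f]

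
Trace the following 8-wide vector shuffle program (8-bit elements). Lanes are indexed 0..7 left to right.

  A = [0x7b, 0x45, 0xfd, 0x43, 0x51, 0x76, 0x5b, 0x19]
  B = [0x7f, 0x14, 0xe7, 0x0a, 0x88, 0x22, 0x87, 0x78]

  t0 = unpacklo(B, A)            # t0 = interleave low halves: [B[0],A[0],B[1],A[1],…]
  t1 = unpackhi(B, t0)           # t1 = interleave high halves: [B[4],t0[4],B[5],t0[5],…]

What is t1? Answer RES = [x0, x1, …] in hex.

→ t0 |7f|7b|14|45|e7|fd|0a|43|
→ t1 |88|e7|22|fd|87|0a|78|43|

RES = [0x88, 0xe7, 0x22, 0xfd, 0x87, 0x0a, 0x78, 0x43]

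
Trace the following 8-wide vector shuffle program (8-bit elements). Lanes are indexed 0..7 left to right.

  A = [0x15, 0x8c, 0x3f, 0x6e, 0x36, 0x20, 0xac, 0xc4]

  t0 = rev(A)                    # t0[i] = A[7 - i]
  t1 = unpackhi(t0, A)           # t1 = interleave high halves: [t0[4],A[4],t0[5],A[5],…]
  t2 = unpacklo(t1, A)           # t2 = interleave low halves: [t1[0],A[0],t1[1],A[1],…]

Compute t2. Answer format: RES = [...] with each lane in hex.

RES = [0x6e, 0x15, 0x36, 0x8c, 0x3f, 0x3f, 0x20, 0x6e]

  t0: c4 ac 20 36 6e 3f 8c 15
  t1: 6e 36 3f 20 8c ac 15 c4
  t2: 6e 15 36 8c 3f 3f 20 6e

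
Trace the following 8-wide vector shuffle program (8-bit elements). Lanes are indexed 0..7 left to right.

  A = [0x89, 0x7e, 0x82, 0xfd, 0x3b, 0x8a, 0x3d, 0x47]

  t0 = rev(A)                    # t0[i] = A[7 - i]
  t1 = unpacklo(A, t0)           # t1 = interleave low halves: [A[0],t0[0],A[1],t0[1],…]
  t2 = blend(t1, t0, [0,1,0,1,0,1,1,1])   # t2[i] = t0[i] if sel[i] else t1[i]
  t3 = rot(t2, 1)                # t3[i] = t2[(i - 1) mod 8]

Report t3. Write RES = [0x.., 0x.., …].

RES = [ 0x89  0x89  0x3d  0x7e  0x3b  0x82  0x82  0x7e ]

  t0: 47 3d 8a 3b fd 82 7e 89
  t1: 89 47 7e 3d 82 8a fd 3b
  t2: 89 3d 7e 3b 82 82 7e 89
  t3: 89 89 3d 7e 3b 82 82 7e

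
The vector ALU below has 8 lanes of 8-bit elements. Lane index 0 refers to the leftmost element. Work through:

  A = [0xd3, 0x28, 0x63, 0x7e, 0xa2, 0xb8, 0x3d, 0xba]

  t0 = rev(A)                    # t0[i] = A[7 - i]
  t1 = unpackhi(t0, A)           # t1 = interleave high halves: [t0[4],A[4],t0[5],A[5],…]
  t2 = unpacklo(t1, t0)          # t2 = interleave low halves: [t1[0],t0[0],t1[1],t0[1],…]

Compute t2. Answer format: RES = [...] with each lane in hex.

RES = [0x7e, 0xba, 0xa2, 0x3d, 0x63, 0xb8, 0xb8, 0xa2]

t0 = [0xba, 0x3d, 0xb8, 0xa2, 0x7e, 0x63, 0x28, 0xd3]
t1 = [0x7e, 0xa2, 0x63, 0xb8, 0x28, 0x3d, 0xd3, 0xba]
t2 = [0x7e, 0xba, 0xa2, 0x3d, 0x63, 0xb8, 0xb8, 0xa2]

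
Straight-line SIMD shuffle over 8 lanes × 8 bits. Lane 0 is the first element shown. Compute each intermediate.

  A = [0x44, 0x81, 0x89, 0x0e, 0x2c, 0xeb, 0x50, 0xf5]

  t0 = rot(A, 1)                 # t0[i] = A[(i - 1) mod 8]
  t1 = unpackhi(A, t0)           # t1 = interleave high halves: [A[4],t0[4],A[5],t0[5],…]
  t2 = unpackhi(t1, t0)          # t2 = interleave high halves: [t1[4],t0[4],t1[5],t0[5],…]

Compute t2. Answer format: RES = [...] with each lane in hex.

RES = [ 0x50  0x0e  0xeb  0x2c  0xf5  0xeb  0x50  0x50 ]

t0 = [0xf5, 0x44, 0x81, 0x89, 0x0e, 0x2c, 0xeb, 0x50]
t1 = [0x2c, 0x0e, 0xeb, 0x2c, 0x50, 0xeb, 0xf5, 0x50]
t2 = [0x50, 0x0e, 0xeb, 0x2c, 0xf5, 0xeb, 0x50, 0x50]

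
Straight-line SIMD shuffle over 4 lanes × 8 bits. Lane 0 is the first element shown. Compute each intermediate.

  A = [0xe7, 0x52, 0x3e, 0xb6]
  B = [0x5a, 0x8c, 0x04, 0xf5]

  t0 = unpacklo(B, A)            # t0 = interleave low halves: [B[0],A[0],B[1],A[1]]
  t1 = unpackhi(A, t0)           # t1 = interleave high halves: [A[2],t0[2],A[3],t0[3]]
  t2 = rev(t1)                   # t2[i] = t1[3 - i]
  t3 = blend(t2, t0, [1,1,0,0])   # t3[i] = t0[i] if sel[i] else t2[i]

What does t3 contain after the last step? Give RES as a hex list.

t0 = [0x5a, 0xe7, 0x8c, 0x52]
t1 = [0x3e, 0x8c, 0xb6, 0x52]
t2 = [0x52, 0xb6, 0x8c, 0x3e]
t3 = [0x5a, 0xe7, 0x8c, 0x3e]

RES = [ 0x5a  0xe7  0x8c  0x3e ]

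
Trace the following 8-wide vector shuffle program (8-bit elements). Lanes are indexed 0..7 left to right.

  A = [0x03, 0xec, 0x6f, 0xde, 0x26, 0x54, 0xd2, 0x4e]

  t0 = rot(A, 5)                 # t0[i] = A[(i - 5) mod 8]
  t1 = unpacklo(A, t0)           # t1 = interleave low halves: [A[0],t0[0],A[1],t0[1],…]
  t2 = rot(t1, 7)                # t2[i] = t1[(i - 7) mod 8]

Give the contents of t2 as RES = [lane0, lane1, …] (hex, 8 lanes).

RES = [0xde, 0xec, 0x26, 0x6f, 0x54, 0xde, 0xd2, 0x03]

t0 = [0xde, 0x26, 0x54, 0xd2, 0x4e, 0x03, 0xec, 0x6f]
t1 = [0x03, 0xde, 0xec, 0x26, 0x6f, 0x54, 0xde, 0xd2]
t2 = [0xde, 0xec, 0x26, 0x6f, 0x54, 0xde, 0xd2, 0x03]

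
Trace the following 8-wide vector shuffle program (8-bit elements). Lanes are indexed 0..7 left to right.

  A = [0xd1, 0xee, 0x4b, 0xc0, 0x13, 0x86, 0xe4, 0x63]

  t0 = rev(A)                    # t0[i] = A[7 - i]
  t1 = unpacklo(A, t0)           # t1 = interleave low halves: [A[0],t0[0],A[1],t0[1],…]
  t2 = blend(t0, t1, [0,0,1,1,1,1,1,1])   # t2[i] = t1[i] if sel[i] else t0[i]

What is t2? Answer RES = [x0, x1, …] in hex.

RES = [0x63, 0xe4, 0xee, 0xe4, 0x4b, 0x86, 0xc0, 0x13]

→ t0 |63|e4|86|13|c0|4b|ee|d1|
→ t1 |d1|63|ee|e4|4b|86|c0|13|
→ t2 |63|e4|ee|e4|4b|86|c0|13|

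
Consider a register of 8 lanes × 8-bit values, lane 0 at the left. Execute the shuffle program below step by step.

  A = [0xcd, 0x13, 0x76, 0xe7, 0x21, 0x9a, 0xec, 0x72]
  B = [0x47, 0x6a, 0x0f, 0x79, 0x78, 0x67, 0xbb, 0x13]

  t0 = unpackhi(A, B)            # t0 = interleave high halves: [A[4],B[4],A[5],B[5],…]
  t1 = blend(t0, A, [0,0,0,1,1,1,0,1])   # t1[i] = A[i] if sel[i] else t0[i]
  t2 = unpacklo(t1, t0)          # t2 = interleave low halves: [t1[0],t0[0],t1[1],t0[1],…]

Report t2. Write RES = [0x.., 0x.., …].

RES = [0x21, 0x21, 0x78, 0x78, 0x9a, 0x9a, 0xe7, 0x67]

  t0: 21 78 9a 67 ec bb 72 13
  t1: 21 78 9a e7 21 9a 72 72
  t2: 21 21 78 78 9a 9a e7 67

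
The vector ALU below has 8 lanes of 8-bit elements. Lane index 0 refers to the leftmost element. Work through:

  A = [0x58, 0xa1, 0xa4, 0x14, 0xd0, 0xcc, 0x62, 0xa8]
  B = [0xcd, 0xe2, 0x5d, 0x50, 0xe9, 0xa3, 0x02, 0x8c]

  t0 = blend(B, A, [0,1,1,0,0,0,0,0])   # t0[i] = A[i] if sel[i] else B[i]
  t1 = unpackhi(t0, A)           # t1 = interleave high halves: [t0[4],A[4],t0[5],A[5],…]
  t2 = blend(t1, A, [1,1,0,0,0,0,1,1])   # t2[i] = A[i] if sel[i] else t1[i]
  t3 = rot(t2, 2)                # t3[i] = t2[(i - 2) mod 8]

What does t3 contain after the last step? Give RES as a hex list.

  t0: cd a1 a4 50 e9 a3 02 8c
  t1: e9 d0 a3 cc 02 62 8c a8
  t2: 58 a1 a3 cc 02 62 62 a8
  t3: 62 a8 58 a1 a3 cc 02 62

RES = [ 0x62  0xa8  0x58  0xa1  0xa3  0xcc  0x02  0x62 ]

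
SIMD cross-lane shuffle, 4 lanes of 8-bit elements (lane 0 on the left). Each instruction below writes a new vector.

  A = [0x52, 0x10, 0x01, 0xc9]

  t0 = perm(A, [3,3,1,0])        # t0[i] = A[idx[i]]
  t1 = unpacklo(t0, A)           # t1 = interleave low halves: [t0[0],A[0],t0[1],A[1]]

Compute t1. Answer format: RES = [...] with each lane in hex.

t0 = [0xc9, 0xc9, 0x10, 0x52]
t1 = [0xc9, 0x52, 0xc9, 0x10]

RES = [ 0xc9  0x52  0xc9  0x10 ]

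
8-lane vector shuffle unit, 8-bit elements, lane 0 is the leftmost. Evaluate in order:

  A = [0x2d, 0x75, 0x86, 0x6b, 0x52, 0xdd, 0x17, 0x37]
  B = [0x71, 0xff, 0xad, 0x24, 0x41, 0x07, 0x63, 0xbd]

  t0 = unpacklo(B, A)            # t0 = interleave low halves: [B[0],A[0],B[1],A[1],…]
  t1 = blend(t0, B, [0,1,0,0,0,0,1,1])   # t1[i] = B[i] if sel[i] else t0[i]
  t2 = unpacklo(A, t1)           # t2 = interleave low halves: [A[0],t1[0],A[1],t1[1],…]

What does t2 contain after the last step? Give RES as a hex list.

→ t0 |71|2d|ff|75|ad|86|24|6b|
→ t1 |71|ff|ff|75|ad|86|63|bd|
→ t2 |2d|71|75|ff|86|ff|6b|75|

RES = [ 0x2d  0x71  0x75  0xff  0x86  0xff  0x6b  0x75 ]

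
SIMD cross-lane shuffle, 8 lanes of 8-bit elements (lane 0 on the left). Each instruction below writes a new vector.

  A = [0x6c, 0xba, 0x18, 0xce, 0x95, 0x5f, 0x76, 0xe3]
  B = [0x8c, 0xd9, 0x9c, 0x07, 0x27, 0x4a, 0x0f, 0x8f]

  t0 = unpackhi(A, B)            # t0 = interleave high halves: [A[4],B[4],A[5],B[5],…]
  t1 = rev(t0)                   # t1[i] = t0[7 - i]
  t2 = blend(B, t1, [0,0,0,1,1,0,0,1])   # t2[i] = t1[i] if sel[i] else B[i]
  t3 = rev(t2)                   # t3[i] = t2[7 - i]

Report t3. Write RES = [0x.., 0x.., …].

RES = [ 0x95  0x0f  0x4a  0x4a  0x76  0x9c  0xd9  0x8c ]

→ t0 |95|27|5f|4a|76|0f|e3|8f|
→ t1 |8f|e3|0f|76|4a|5f|27|95|
→ t2 |8c|d9|9c|76|4a|4a|0f|95|
→ t3 |95|0f|4a|4a|76|9c|d9|8c|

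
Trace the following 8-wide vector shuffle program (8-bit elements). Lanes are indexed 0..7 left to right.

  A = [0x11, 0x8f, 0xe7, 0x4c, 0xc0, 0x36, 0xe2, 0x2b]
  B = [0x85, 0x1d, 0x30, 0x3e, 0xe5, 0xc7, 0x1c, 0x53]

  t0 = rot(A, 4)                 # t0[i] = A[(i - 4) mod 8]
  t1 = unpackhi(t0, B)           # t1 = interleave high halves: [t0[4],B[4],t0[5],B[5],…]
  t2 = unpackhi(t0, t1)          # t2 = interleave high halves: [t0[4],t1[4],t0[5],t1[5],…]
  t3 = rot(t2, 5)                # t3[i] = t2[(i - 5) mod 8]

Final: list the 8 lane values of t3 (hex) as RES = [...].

  t0: c0 36 e2 2b 11 8f e7 4c
  t1: 11 e5 8f c7 e7 1c 4c 53
  t2: 11 e7 8f 1c e7 4c 4c 53
  t3: 1c e7 4c 4c 53 11 e7 8f

RES = [0x1c, 0xe7, 0x4c, 0x4c, 0x53, 0x11, 0xe7, 0x8f]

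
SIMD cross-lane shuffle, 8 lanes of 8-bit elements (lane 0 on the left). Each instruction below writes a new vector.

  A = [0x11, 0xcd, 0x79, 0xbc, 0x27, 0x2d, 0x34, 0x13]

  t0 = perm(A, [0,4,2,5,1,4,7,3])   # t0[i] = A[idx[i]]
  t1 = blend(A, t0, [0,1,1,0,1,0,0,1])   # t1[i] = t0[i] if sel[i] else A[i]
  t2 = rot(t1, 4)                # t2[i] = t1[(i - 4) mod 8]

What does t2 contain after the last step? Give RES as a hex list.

  t0: 11 27 79 2d cd 27 13 bc
  t1: 11 27 79 bc cd 2d 34 bc
  t2: cd 2d 34 bc 11 27 79 bc

RES = [ 0xcd  0x2d  0x34  0xbc  0x11  0x27  0x79  0xbc ]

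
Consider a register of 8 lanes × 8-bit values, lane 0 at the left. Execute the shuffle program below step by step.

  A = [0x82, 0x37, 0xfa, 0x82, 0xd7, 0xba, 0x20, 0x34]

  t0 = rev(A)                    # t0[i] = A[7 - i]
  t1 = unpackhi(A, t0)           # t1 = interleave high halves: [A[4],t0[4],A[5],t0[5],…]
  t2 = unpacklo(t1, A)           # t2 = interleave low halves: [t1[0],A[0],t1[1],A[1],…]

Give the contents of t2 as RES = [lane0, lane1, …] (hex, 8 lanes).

RES = [0xd7, 0x82, 0x82, 0x37, 0xba, 0xfa, 0xfa, 0x82]

  t0: 34 20 ba d7 82 fa 37 82
  t1: d7 82 ba fa 20 37 34 82
  t2: d7 82 82 37 ba fa fa 82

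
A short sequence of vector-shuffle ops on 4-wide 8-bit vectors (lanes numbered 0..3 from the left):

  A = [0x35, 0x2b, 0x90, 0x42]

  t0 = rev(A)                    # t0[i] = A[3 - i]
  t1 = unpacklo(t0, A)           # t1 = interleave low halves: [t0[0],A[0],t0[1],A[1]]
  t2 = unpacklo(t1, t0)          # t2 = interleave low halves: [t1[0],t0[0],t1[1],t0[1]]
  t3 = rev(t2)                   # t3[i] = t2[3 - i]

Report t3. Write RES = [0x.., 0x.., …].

→ t0 |42|90|2b|35|
→ t1 |42|35|90|2b|
→ t2 |42|42|35|90|
→ t3 |90|35|42|42|

RES = [0x90, 0x35, 0x42, 0x42]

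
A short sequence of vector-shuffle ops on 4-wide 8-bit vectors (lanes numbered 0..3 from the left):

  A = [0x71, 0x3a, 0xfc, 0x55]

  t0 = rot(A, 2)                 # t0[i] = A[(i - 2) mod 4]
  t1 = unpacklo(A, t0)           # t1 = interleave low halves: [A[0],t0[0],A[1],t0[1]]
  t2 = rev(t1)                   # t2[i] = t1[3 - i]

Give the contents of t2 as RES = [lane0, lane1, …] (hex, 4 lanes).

RES = [ 0x55  0x3a  0xfc  0x71 ]

  t0: fc 55 71 3a
  t1: 71 fc 3a 55
  t2: 55 3a fc 71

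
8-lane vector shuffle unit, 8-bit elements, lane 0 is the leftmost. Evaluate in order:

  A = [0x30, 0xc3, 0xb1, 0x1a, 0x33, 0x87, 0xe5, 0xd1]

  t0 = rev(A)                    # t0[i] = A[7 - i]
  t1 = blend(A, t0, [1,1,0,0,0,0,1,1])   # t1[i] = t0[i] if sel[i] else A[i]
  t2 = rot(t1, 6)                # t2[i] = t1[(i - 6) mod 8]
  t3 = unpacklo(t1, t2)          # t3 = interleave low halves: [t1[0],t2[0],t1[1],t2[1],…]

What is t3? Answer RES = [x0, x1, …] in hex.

t0 = [0xd1, 0xe5, 0x87, 0x33, 0x1a, 0xb1, 0xc3, 0x30]
t1 = [0xd1, 0xe5, 0xb1, 0x1a, 0x33, 0x87, 0xc3, 0x30]
t2 = [0xb1, 0x1a, 0x33, 0x87, 0xc3, 0x30, 0xd1, 0xe5]
t3 = [0xd1, 0xb1, 0xe5, 0x1a, 0xb1, 0x33, 0x1a, 0x87]

RES = [0xd1, 0xb1, 0xe5, 0x1a, 0xb1, 0x33, 0x1a, 0x87]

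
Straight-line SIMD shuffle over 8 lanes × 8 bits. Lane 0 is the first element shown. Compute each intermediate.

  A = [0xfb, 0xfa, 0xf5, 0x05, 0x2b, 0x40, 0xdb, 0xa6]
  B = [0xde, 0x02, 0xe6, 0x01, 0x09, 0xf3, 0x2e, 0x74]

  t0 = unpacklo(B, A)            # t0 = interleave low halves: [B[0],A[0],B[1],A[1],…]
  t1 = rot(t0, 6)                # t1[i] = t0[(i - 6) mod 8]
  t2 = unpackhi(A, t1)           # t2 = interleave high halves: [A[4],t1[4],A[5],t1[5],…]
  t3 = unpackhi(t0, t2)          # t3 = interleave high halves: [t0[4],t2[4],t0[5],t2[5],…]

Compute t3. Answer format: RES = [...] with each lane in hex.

RES = [0xe6, 0xdb, 0xf5, 0xde, 0x01, 0xa6, 0x05, 0xfb]

→ t0 |de|fb|02|fa|e6|f5|01|05|
→ t1 |02|fa|e6|f5|01|05|de|fb|
→ t2 |2b|01|40|05|db|de|a6|fb|
→ t3 |e6|db|f5|de|01|a6|05|fb|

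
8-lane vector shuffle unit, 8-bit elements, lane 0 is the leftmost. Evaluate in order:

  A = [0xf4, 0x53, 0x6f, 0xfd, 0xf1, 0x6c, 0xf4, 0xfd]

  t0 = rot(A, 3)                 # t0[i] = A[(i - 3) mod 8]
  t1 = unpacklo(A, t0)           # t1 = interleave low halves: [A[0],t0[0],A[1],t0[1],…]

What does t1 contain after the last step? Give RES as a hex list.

→ t0 |6c|f4|fd|f4|53|6f|fd|f1|
→ t1 |f4|6c|53|f4|6f|fd|fd|f4|

RES = [0xf4, 0x6c, 0x53, 0xf4, 0x6f, 0xfd, 0xfd, 0xf4]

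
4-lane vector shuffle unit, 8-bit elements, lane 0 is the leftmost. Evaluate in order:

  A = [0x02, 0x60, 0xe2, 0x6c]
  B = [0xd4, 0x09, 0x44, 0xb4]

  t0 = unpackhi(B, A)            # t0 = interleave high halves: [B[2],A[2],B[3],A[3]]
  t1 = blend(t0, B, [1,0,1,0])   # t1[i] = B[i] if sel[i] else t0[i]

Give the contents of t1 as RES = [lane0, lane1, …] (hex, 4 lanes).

t0 = [0x44, 0xe2, 0xb4, 0x6c]
t1 = [0xd4, 0xe2, 0x44, 0x6c]

RES = [0xd4, 0xe2, 0x44, 0x6c]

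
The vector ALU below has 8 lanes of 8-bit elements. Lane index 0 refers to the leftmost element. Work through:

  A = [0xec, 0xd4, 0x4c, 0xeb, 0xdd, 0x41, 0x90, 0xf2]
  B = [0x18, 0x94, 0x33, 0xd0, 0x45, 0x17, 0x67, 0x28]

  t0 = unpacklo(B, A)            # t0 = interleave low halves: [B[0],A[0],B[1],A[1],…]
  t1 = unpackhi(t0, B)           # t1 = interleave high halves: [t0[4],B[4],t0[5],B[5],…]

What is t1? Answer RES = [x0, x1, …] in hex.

RES = [ 0x33  0x45  0x4c  0x17  0xd0  0x67  0xeb  0x28 ]

t0 = [0x18, 0xec, 0x94, 0xd4, 0x33, 0x4c, 0xd0, 0xeb]
t1 = [0x33, 0x45, 0x4c, 0x17, 0xd0, 0x67, 0xeb, 0x28]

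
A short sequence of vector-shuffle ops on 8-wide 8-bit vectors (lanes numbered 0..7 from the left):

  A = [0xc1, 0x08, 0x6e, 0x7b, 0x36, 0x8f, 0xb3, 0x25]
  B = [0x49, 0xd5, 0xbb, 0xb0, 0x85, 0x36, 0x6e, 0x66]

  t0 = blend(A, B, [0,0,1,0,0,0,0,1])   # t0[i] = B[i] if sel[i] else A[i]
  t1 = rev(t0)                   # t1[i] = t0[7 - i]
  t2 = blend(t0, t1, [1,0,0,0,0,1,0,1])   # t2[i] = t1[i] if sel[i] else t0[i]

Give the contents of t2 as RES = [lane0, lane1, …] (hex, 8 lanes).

→ t0 |c1|08|bb|7b|36|8f|b3|66|
→ t1 |66|b3|8f|36|7b|bb|08|c1|
→ t2 |66|08|bb|7b|36|bb|b3|c1|

RES = [0x66, 0x08, 0xbb, 0x7b, 0x36, 0xbb, 0xb3, 0xc1]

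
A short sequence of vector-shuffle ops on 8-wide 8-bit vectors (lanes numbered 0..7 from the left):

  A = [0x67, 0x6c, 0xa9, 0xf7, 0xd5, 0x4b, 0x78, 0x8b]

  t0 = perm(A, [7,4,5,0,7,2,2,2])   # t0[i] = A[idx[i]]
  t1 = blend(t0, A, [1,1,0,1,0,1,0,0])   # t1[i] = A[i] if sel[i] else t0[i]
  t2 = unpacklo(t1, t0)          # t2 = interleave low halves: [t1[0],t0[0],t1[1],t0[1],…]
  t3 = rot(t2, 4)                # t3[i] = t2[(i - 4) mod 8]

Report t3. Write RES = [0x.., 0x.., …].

RES = [0x4b, 0x4b, 0xf7, 0x67, 0x67, 0x8b, 0x6c, 0xd5]

  t0: 8b d5 4b 67 8b a9 a9 a9
  t1: 67 6c 4b f7 8b 4b a9 a9
  t2: 67 8b 6c d5 4b 4b f7 67
  t3: 4b 4b f7 67 67 8b 6c d5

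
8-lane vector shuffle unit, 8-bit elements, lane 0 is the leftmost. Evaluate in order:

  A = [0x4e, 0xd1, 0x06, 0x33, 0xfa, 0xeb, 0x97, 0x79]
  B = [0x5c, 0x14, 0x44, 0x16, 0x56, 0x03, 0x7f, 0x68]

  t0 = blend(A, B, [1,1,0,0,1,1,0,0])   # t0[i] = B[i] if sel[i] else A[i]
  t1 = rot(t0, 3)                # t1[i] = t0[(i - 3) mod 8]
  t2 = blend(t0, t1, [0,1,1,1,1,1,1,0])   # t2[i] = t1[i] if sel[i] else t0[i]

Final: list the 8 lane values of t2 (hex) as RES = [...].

t0 = [0x5c, 0x14, 0x06, 0x33, 0x56, 0x03, 0x97, 0x79]
t1 = [0x03, 0x97, 0x79, 0x5c, 0x14, 0x06, 0x33, 0x56]
t2 = [0x5c, 0x97, 0x79, 0x5c, 0x14, 0x06, 0x33, 0x79]

RES = [ 0x5c  0x97  0x79  0x5c  0x14  0x06  0x33  0x79 ]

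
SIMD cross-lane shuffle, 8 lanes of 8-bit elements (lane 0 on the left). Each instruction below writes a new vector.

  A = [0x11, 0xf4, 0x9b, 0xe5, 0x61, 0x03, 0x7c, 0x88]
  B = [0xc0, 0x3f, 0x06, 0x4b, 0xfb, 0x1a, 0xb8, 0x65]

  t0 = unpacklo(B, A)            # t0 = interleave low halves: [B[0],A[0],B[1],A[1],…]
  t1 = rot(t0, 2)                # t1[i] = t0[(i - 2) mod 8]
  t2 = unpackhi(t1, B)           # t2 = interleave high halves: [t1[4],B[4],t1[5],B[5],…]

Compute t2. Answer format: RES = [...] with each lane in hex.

  t0: c0 11 3f f4 06 9b 4b e5
  t1: 4b e5 c0 11 3f f4 06 9b
  t2: 3f fb f4 1a 06 b8 9b 65

RES = [0x3f, 0xfb, 0xf4, 0x1a, 0x06, 0xb8, 0x9b, 0x65]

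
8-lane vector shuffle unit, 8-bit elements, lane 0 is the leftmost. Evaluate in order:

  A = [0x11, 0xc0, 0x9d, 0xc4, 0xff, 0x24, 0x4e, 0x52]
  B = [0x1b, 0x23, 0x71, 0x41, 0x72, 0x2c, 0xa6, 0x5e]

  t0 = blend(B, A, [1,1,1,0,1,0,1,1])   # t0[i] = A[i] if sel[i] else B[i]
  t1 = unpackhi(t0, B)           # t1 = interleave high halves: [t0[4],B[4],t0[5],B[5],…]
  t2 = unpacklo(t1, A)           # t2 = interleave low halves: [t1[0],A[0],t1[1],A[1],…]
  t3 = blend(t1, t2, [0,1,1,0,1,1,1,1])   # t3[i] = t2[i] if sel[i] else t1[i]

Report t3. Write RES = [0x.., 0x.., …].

  t0: 11 c0 9d 41 ff 2c 4e 52
  t1: ff 72 2c 2c 4e a6 52 5e
  t2: ff 11 72 c0 2c 9d 2c c4
  t3: ff 11 72 2c 2c 9d 2c c4

RES = [ 0xff  0x11  0x72  0x2c  0x2c  0x9d  0x2c  0xc4 ]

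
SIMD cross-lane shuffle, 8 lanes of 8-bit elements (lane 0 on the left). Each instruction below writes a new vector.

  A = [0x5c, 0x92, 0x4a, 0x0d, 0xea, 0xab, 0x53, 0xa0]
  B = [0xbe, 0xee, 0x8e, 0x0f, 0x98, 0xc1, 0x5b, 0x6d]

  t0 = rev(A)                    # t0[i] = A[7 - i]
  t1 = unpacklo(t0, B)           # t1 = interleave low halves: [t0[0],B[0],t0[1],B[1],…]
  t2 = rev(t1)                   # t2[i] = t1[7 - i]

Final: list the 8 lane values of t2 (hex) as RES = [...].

t0 = [0xa0, 0x53, 0xab, 0xea, 0x0d, 0x4a, 0x92, 0x5c]
t1 = [0xa0, 0xbe, 0x53, 0xee, 0xab, 0x8e, 0xea, 0x0f]
t2 = [0x0f, 0xea, 0x8e, 0xab, 0xee, 0x53, 0xbe, 0xa0]

RES = [0x0f, 0xea, 0x8e, 0xab, 0xee, 0x53, 0xbe, 0xa0]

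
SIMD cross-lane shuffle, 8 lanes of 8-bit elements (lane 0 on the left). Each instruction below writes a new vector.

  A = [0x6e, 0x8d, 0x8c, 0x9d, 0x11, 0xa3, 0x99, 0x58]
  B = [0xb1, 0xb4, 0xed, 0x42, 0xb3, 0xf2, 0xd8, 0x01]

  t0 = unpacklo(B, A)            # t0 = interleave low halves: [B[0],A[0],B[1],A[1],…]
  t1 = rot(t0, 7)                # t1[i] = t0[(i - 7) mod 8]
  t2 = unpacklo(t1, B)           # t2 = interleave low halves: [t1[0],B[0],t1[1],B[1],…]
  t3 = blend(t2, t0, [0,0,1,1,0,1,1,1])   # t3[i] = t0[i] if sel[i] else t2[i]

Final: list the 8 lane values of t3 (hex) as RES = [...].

t0 = [0xb1, 0x6e, 0xb4, 0x8d, 0xed, 0x8c, 0x42, 0x9d]
t1 = [0x6e, 0xb4, 0x8d, 0xed, 0x8c, 0x42, 0x9d, 0xb1]
t2 = [0x6e, 0xb1, 0xb4, 0xb4, 0x8d, 0xed, 0xed, 0x42]
t3 = [0x6e, 0xb1, 0xb4, 0x8d, 0x8d, 0x8c, 0x42, 0x9d]

RES = [ 0x6e  0xb1  0xb4  0x8d  0x8d  0x8c  0x42  0x9d ]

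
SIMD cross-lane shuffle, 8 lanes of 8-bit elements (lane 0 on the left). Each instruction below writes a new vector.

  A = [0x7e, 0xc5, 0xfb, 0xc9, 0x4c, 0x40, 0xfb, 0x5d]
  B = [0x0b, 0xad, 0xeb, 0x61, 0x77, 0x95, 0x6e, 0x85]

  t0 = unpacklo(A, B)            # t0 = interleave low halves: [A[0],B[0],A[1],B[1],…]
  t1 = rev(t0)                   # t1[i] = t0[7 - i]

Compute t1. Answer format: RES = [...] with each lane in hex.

RES = [0x61, 0xc9, 0xeb, 0xfb, 0xad, 0xc5, 0x0b, 0x7e]

t0 = [0x7e, 0x0b, 0xc5, 0xad, 0xfb, 0xeb, 0xc9, 0x61]
t1 = [0x61, 0xc9, 0xeb, 0xfb, 0xad, 0xc5, 0x0b, 0x7e]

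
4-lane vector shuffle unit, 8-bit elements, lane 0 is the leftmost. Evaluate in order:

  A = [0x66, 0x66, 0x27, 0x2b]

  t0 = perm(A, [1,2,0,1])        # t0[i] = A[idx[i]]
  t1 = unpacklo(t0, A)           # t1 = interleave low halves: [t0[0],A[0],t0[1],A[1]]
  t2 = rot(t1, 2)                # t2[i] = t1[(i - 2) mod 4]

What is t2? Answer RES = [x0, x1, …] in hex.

RES = [0x27, 0x66, 0x66, 0x66]

→ t0 |66|27|66|66|
→ t1 |66|66|27|66|
→ t2 |27|66|66|66|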